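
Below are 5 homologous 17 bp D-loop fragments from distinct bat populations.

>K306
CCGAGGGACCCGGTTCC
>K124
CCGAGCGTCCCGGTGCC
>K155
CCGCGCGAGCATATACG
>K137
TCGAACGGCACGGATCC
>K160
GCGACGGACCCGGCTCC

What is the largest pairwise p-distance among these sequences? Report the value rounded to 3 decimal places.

0.706

Pairwise Hamming distances:
  K306 vs K124: 3
  K306 vs K155: 8
  K306 vs K137: 6
  K306 vs K160: 3
  K124 vs K155: 8
  K124 vs K137: 6
  K124 vs K160: 6
  K155 vs K137: 12
  K155 vs K160: 11
  K137 vs K160: 6
The largest is 12 mismatches, between K155 and K137; p = 12/17 = 0.706.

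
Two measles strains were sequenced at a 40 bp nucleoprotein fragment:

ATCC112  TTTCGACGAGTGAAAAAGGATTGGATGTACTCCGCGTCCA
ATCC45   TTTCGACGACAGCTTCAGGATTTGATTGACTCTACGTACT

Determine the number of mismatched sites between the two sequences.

13

Differing sites — 10:G/C; 11:T/A; 13:A/C; 14:A/T; 15:A/T; 16:A/C; 23:G/T; 27:G/T; 28:T/G; 33:C/T; 34:G/A; 38:C/A; 40:A/T.
That gives 13 mismatches out of 40 aligned sites, so the Hamming distance is 13.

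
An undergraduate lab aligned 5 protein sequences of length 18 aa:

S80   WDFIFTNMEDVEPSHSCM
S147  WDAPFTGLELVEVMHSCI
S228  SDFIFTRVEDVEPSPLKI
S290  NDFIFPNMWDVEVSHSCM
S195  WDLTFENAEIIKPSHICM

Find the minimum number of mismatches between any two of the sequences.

Pairwise Hamming distances:
  S80 vs S147: 8
  S80 vs S228: 7
  S80 vs S290: 4
  S80 vs S195: 8
  S147 vs S228: 11
  S147 vs S290: 10
  S147 vs S195: 12
  S228 vs S290: 10
  S228 vs S195: 13
  S290 vs S195: 11
The smallest is 4, between S80 and S290.

4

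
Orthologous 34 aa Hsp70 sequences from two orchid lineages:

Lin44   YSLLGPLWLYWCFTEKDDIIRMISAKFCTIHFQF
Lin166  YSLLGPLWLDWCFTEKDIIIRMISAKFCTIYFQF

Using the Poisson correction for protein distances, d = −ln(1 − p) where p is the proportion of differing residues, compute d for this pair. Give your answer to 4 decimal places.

Differing sites — 10:Y/D; 18:D/I; 31:H/Y.
p = 3/34 = 0.088235.
d = −ln(1 − 0.088235) = −ln(0.911765) = 0.0924.

0.0924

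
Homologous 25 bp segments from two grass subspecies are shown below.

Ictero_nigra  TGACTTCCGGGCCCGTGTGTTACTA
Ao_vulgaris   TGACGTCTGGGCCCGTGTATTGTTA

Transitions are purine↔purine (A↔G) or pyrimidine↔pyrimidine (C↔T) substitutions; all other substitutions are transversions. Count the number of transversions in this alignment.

1

Differing sites — 5:T/G (Tv); 8:C/T (Ti); 19:G/A (Ti); 22:A/G (Ti); 23:C/T (Ti).
Of the 5 differences, 4 transitions and 1 transversion, so the answer is 1.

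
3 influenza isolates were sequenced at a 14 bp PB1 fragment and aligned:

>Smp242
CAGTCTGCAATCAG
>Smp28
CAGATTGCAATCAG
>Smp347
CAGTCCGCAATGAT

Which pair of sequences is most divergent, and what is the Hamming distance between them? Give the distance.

Pairwise Hamming distances:
  Smp242 vs Smp28: 2
  Smp242 vs Smp347: 3
  Smp28 vs Smp347: 5
The largest is 5, between Smp28 and Smp347.

5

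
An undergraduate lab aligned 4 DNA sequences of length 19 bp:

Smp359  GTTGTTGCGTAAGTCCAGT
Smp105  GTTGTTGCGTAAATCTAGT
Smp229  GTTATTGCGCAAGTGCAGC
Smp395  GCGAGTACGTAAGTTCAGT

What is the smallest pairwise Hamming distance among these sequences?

2

Pairwise Hamming distances:
  Smp359 vs Smp105: 2
  Smp359 vs Smp229: 4
  Smp359 vs Smp395: 6
  Smp105 vs Smp229: 6
  Smp105 vs Smp395: 8
  Smp229 vs Smp395: 7
The smallest is 2, between Smp359 and Smp105.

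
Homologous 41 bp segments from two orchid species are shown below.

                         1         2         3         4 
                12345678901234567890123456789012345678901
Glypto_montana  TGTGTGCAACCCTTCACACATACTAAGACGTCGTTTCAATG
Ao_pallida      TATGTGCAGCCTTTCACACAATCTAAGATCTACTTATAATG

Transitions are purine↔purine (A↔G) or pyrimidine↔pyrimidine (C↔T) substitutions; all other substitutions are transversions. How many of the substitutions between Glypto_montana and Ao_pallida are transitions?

The sequences differ at positions 2 (G/A, transition), 9 (A/G, transition), 12 (C/T, transition), 21 (T/A, transversion), 22 (A/T, transversion), 29 (C/T, transition), 30 (G/C, transversion), 32 (C/A, transversion), 33 (G/C, transversion), 36 (T/A, transversion), 37 (C/T, transition).
Of the 11 differences, 5 transitions and 6 transversions, so the answer is 5.

5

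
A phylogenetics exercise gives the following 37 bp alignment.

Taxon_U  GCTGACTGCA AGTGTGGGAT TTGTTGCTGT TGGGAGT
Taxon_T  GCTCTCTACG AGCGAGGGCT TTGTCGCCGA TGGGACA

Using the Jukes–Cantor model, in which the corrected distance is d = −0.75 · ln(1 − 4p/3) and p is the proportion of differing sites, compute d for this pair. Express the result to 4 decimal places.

0.4248

Mismatches occur at site 4 (G→C), site 5 (A→T), site 8 (G→A), site 10 (A→G), site 13 (T→C), site 15 (T→A), site 19 (A→C), site 25 (T→C), site 28 (T→C), site 30 (T→A), site 36 (G→C), site 37 (T→A).
p = 12/37 = 0.324324.
d = −0.75 · ln(1 − (4/3)·0.324324) = −0.75 · ln(0.567568) = −0.75 · (-0.566395) = 0.4248.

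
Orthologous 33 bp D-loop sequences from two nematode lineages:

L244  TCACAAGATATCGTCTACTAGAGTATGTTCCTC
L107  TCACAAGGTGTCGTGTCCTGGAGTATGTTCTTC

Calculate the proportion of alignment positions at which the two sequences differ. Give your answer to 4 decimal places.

0.1818

Differing sites — 8:A/G; 10:A/G; 15:C/G; 17:A/C; 20:A/G; 31:C/T.
There are 6 differences over 33 sites, so p = 6/33 = 0.1818.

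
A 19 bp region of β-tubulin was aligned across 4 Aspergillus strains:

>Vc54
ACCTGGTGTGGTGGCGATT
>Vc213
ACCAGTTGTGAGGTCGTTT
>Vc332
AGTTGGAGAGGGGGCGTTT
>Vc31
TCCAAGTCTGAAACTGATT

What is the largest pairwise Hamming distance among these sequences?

Pairwise Hamming distances:
  Vc54 vs Vc213: 6
  Vc54 vs Vc332: 6
  Vc54 vs Vc31: 9
  Vc213 vs Vc332: 8
  Vc213 vs Vc31: 9
  Vc332 vs Vc31: 14
The largest is 14, between Vc332 and Vc31.

14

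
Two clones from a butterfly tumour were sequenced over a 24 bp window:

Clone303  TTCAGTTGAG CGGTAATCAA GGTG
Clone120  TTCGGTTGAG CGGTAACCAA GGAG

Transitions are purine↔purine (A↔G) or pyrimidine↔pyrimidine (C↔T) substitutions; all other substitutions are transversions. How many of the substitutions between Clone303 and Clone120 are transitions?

2

Mismatches occur at site 4 (A/G, transition), site 17 (T/C, transition), site 23 (T/A, transversion).
Of the 3 differences, 2 transitions and 1 transversion, so the answer is 2.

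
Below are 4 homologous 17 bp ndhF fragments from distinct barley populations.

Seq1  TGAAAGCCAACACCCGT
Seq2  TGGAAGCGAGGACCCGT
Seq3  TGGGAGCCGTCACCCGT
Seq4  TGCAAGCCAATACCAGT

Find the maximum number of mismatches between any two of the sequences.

6

Pairwise Hamming distances:
  Seq1 vs Seq2: 4
  Seq1 vs Seq3: 4
  Seq1 vs Seq4: 3
  Seq2 vs Seq3: 5
  Seq2 vs Seq4: 5
  Seq3 vs Seq4: 6
The largest is 6, between Seq3 and Seq4.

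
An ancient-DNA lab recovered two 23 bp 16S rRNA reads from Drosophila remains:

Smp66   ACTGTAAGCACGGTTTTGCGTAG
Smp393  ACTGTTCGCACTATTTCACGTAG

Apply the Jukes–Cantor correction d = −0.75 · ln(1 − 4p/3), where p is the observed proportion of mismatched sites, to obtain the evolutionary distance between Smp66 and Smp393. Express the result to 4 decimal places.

0.3206

The sequences differ at positions 6 (A/T), 7 (A/C), 12 (G/T), 13 (G/A), 17 (T/C), 18 (G/A).
p = 6/23 = 0.260870.
d = −0.75 · ln(1 − (4/3)·0.260870) = −0.75 · ln(0.652173) = −0.75 · (-0.427445) = 0.3206.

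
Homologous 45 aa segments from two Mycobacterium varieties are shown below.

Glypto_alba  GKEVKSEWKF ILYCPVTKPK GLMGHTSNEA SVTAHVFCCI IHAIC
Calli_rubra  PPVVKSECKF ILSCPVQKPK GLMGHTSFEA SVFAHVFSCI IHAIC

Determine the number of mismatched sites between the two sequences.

9

Mismatches occur at site 1 (G/P), site 2 (K/P), site 3 (E/V), site 8 (W/C), site 13 (Y/S), site 17 (T/Q), site 28 (N/F), site 33 (T/F), site 38 (C/S).
That gives 9 mismatches out of 45 aligned sites, so the Hamming distance is 9.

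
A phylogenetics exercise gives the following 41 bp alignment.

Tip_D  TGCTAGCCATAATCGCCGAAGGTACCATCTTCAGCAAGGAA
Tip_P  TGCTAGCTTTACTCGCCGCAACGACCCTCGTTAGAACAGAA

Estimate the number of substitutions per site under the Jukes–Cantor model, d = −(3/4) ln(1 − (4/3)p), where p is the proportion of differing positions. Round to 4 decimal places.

The sequences differ at positions 8 (C/T), 9 (A/T), 12 (A/C), 19 (A/C), 21 (G/A), 22 (G/C), 23 (T/G), 27 (A/C), 30 (T/G), 32 (C/T), 35 (C/A), 37 (A/C), 38 (G/A).
p = 13/41 = 0.317073.
d = −0.75 · ln(1 − (4/3)·0.317073) = −0.75 · ln(0.577236) = −0.75 · (-0.549504) = 0.4121.

0.4121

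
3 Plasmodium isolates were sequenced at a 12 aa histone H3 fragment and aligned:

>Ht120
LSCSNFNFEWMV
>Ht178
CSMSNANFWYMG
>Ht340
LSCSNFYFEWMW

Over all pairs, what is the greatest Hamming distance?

Pairwise Hamming distances:
  Ht120 vs Ht178: 6
  Ht120 vs Ht340: 2
  Ht178 vs Ht340: 7
The largest is 7, between Ht178 and Ht340.

7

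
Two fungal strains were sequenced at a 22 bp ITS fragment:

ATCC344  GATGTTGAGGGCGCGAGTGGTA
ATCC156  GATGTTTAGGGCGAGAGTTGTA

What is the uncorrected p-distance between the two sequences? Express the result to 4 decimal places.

0.1364

The sequences differ at positions 7 (G/T), 14 (C/A), 19 (G/T).
There are 3 differences over 22 sites, so p = 3/22 = 0.1364.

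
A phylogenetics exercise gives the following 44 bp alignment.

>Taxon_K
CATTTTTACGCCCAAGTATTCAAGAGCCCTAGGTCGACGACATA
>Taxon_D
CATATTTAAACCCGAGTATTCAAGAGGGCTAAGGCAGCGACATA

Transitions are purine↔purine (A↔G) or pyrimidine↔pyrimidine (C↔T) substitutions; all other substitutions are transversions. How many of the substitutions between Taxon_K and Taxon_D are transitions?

5

Differing sites — 4:T/A (Tv); 9:C/A (Tv); 10:G/A (Ti); 14:A/G (Ti); 27:C/G (Tv); 28:C/G (Tv); 32:G/A (Ti); 34:T/G (Tv); 36:G/A (Ti); 37:A/G (Ti).
Of the 10 differences, 5 transitions and 5 transversions, so the answer is 5.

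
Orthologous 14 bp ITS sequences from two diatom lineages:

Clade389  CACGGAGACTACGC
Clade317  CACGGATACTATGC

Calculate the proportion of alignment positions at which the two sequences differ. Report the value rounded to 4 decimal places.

Differing sites — 7:G/T; 12:C/T.
There are 2 differences over 14 sites, so p = 2/14 = 0.1429.

0.1429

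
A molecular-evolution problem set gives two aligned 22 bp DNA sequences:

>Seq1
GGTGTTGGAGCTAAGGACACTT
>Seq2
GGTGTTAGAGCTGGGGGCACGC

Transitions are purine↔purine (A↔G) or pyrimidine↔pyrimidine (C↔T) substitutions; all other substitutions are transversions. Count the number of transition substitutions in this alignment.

The sequences differ at positions 7 (G/A, transition), 13 (A/G, transition), 14 (A/G, transition), 17 (A/G, transition), 21 (T/G, transversion), 22 (T/C, transition).
Of the 6 differences, 5 transitions and 1 transversion, so the answer is 5.

5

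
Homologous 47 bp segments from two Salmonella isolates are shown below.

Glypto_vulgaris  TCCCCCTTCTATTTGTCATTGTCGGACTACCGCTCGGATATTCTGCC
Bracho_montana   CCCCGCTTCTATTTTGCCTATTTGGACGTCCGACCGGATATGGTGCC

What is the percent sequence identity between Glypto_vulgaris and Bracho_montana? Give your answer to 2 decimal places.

The sequences differ at positions 1 (T/C), 5 (C/G), 15 (G/T), 16 (T/G), 18 (A/C), 20 (T/A), 21 (G/T), 23 (C/T), 28 (T/G), 29 (A/T), 33 (C/A), 34 (T/C), 42 (T/G), 43 (C/G).
33 of the 47 sites match, so the percent identity is 33/47 × 100 = 70.21%.

70.21%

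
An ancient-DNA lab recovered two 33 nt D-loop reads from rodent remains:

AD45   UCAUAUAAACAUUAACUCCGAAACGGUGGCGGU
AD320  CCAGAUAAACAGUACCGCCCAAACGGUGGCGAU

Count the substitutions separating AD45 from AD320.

Mismatches occur at site 1 (U→C), site 4 (U→G), site 12 (U→G), site 15 (A→C), site 17 (U→G), site 20 (G→C), site 32 (G→A).
That gives 7 mismatches out of 33 aligned sites, so the Hamming distance is 7.

7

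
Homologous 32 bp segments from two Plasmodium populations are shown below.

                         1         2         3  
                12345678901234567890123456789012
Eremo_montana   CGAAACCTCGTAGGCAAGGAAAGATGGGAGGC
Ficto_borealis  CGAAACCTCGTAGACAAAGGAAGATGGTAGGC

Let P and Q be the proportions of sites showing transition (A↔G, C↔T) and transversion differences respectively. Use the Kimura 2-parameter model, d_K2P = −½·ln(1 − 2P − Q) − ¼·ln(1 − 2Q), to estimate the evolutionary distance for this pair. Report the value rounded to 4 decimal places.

Differing sites — 14:G/A (Ti); 18:G/A (Ti); 20:A/G (Ti); 28:G/T (Tv).
Of the 4 differences, 3 transitions and 1 transversion over 32 sites: P = 3/32 = 0.093750, Q = 1/32 = 0.031250.
d = −0.5·ln(0.781250) − 0.25·ln(0.937500) = −0.5·(-0.246860) − 0.25·(-0.064539) = 0.1396.

0.1396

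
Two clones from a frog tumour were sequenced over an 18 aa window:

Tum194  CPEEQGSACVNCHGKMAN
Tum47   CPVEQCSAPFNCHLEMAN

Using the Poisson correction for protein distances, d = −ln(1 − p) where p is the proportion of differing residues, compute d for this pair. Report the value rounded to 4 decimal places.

Differing sites — 3:E/V; 6:G/C; 9:C/P; 10:V/F; 14:G/L; 15:K/E.
p = 6/18 = 0.333333.
d = −ln(1 − 0.333333) = −ln(0.666667) = 0.4055.

0.4055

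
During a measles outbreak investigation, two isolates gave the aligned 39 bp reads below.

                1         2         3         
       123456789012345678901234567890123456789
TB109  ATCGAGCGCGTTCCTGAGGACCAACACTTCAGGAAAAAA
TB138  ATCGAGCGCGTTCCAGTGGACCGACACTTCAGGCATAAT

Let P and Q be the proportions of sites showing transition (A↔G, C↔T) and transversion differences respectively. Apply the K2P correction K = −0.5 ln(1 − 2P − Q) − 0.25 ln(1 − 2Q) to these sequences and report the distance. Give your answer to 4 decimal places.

The sequences differ at positions 15 (T/A, transversion), 17 (A/T, transversion), 23 (A/G, transition), 34 (A/C, transversion), 36 (A/T, transversion), 39 (A/T, transversion).
Of the 6 differences, 1 transition and 5 transversions over 39 sites: P = 1/39 = 0.025641, Q = 5/39 = 0.128205.
d = −0.5·ln(0.820513) − 0.25·ln(0.743590) = −0.5·(-0.197826) − 0.25·(-0.296265) = 0.1730.

0.1730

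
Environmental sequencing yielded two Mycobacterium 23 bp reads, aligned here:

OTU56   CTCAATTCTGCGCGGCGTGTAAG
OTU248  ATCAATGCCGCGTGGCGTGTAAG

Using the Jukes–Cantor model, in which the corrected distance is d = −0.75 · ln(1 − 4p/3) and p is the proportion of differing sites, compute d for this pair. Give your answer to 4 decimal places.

0.1979

Mismatches occur at site 1 (C→A), site 7 (T→G), site 9 (T→C), site 13 (C→T).
p = 4/23 = 0.173913.
d = −0.75 · ln(1 − (4/3)·0.173913) = −0.75 · ln(0.768116) = −0.75 · (-0.263815) = 0.1979.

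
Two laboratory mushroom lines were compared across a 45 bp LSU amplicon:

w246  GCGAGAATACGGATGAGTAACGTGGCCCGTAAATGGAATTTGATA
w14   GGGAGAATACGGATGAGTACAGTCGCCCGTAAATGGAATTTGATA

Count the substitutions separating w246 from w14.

The sequences differ at positions 2 (C/G), 20 (A/C), 21 (C/A), 24 (G/C).
That gives 4 mismatches out of 45 aligned sites, so the Hamming distance is 4.

4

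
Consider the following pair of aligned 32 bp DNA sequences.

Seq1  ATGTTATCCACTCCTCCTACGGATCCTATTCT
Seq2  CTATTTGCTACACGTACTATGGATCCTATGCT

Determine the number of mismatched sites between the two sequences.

10

Differing sites — 1:A/C; 3:G/A; 6:A/T; 7:T/G; 9:C/T; 12:T/A; 14:C/G; 16:C/A; 20:C/T; 30:T/G.
That gives 10 mismatches out of 32 aligned sites, so the Hamming distance is 10.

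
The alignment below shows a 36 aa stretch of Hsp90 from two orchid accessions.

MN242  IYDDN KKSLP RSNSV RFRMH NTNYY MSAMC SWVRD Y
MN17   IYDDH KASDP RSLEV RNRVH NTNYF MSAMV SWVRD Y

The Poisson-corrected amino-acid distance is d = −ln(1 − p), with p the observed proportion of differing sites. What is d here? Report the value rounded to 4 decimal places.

0.2877

Mismatches occur at site 5 (N→H), site 7 (K→A), site 9 (L→D), site 13 (N→L), site 14 (S→E), site 17 (F→N), site 19 (M→V), site 25 (Y→F), site 30 (C→V).
p = 9/36 = 0.250000.
d = −ln(1 − 0.250000) = −ln(0.750000) = 0.2877.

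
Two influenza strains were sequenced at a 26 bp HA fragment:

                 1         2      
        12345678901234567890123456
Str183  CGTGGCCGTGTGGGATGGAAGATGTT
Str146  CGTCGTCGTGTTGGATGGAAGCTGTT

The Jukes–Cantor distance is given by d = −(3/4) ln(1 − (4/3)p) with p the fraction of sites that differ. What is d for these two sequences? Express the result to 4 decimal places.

0.1722

Differing sites — 4:G/C; 6:C/T; 12:G/T; 22:A/C.
p = 4/26 = 0.153846.
d = −0.75 · ln(1 − (4/3)·0.153846) = −0.75 · ln(0.794872) = −0.75 · (-0.229574) = 0.1722.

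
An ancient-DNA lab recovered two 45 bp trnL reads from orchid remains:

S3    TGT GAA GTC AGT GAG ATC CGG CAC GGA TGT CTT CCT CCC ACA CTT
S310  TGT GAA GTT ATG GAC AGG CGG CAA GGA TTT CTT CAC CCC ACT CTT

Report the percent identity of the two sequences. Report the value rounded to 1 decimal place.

75.6%

Mismatches occur at site 9 (C→T), site 11 (G→T), site 12 (T→G), site 15 (G→C), site 17 (T→G), site 18 (C→G), site 24 (C→A), site 29 (G→T), site 35 (C→A), site 36 (T→C), site 42 (A→T).
34 of the 45 sites match, so the percent identity is 34/45 × 100 = 75.6%.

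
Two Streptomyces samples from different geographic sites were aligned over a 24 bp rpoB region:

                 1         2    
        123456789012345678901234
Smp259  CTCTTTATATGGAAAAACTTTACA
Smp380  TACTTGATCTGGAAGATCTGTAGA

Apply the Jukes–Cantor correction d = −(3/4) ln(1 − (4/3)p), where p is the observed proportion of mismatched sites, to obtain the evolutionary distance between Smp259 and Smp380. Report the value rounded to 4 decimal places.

The sequences differ at positions 1 (C/T), 2 (T/A), 6 (T/G), 9 (A/C), 15 (A/G), 17 (A/T), 20 (T/G), 23 (C/G).
p = 8/24 = 0.333333.
d = −0.75 · ln(1 − (4/3)·0.333333) = −0.75 · ln(0.555556) = −0.75 · (-0.587786) = 0.4408.

0.4408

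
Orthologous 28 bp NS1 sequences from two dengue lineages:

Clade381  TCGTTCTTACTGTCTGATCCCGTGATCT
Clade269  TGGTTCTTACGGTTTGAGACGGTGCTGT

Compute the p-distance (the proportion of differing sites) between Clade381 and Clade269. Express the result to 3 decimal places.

The sequences differ at positions 2 (C/G), 11 (T/G), 14 (C/T), 18 (T/G), 19 (C/A), 21 (C/G), 25 (A/C), 27 (C/G).
There are 8 differences over 28 sites, so p = 8/28 = 0.286.

0.286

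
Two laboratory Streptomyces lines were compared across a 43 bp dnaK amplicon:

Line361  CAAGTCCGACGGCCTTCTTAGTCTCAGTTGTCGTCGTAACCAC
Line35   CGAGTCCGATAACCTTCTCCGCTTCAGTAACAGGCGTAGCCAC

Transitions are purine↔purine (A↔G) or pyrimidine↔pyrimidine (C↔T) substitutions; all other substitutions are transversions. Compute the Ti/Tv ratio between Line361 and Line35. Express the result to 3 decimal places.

Mismatches occur at site 2 (A→G, transition), site 10 (C→T, transition), site 11 (G→A, transition), site 12 (G→A, transition), site 19 (T→C, transition), site 20 (A→C, transversion), site 22 (T→C, transition), site 23 (C→T, transition), site 29 (T→A, transversion), site 30 (G→A, transition), site 31 (T→C, transition), site 32 (C→A, transversion), site 34 (T→G, transversion), site 39 (A→G, transition).
Of the 14 differences, 10 transitions and 4 transversions, so Ti/Tv = 10/4 = 2.500.

2.500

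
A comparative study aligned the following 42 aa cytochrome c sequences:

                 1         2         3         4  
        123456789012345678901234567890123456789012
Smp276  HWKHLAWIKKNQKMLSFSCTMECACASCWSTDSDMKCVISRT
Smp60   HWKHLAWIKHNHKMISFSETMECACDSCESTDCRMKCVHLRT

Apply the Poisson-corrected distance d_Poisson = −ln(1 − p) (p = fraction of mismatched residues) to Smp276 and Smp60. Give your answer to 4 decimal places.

Mismatches occur at site 10 (K/H), site 12 (Q/H), site 15 (L/I), site 19 (C/E), site 26 (A/D), site 29 (W/E), site 33 (S/C), site 34 (D/R), site 39 (I/H), site 40 (S/L).
p = 10/42 = 0.238095.
d = −ln(1 − 0.238095) = −ln(0.761905) = 0.2719.

0.2719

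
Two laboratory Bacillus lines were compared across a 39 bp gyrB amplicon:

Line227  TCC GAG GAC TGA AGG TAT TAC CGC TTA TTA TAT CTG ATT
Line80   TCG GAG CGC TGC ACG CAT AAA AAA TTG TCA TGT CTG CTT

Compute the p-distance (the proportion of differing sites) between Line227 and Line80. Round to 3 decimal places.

Mismatches occur at site 3 (C↔G), site 7 (G↔C), site 8 (A↔G), site 12 (A↔C), site 14 (G↔C), site 16 (T↔C), site 19 (T↔A), site 21 (C↔A), site 22 (C↔A), site 23 (G↔A), site 24 (C↔A), site 27 (A↔G), site 29 (T↔C), site 32 (A↔G), site 37 (A↔C).
There are 15 differences over 39 sites, so p = 15/39 = 0.385.

0.385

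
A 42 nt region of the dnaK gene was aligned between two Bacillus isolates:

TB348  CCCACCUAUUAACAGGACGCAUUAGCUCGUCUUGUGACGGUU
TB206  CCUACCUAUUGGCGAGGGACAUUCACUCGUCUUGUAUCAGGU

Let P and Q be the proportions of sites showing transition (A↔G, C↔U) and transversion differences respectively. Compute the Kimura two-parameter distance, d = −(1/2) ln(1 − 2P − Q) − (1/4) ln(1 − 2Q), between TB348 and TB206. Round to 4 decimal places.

Mismatches occur at site 3 (C/U, transition), site 11 (A/G, transition), site 12 (A/G, transition), site 14 (A/G, transition), site 15 (G/A, transition), site 17 (A/G, transition), site 18 (C/G, transversion), site 19 (G/A, transition), site 24 (A/C, transversion), site 25 (G/A, transition), site 36 (G/A, transition), site 37 (A/U, transversion), site 39 (G/A, transition), site 41 (U/G, transversion).
Of the 14 differences, 10 transitions and 4 transversions over 42 sites: P = 10/42 = 0.238095, Q = 4/42 = 0.095238.
d = −0.5·ln(0.428572) − 0.25·ln(0.809524) = −0.5·(-0.847297) − 0.25·(-0.211309) = 0.4765.

0.4765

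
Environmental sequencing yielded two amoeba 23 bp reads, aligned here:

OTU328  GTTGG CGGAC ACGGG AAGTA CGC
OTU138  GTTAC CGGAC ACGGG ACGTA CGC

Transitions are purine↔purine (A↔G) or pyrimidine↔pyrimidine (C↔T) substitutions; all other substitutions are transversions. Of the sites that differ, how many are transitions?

1

Mismatches occur at site 4 (G↔A, transition), site 5 (G↔C, transversion), site 17 (A↔C, transversion).
Of the 3 differences, 1 transition and 2 transversions, so the answer is 1.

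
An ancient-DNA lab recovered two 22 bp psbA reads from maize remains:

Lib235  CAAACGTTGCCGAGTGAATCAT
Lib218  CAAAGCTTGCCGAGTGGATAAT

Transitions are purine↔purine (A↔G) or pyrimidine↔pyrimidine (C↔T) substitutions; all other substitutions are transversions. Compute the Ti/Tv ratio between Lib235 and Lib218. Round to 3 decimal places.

0.333

The sequences differ at positions 5 (C/G, transversion), 6 (G/C, transversion), 17 (A/G, transition), 20 (C/A, transversion).
Of the 4 differences, 1 transition and 3 transversions, so Ti/Tv = 1/3 = 0.333.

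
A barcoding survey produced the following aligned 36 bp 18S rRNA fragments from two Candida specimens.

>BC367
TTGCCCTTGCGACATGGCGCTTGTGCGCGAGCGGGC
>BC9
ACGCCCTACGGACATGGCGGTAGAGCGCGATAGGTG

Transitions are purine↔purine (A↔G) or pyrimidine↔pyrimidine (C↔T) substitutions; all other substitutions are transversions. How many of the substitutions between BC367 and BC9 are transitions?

Differing sites — 1:T/A (Tv); 2:T/C (Ti); 8:T/A (Tv); 9:G/C (Tv); 10:C/G (Tv); 20:C/G (Tv); 22:T/A (Tv); 24:T/A (Tv); 31:G/T (Tv); 32:C/A (Tv); 35:G/T (Tv); 36:C/G (Tv).
Of the 12 differences, 1 transition and 11 transversions, so the answer is 1.

1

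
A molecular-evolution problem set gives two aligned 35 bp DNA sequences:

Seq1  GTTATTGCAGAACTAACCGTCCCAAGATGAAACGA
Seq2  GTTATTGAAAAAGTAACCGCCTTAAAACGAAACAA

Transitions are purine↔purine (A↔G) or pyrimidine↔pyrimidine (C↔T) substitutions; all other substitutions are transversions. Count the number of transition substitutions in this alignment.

7

Mismatches occur at site 8 (C→A, transversion), site 10 (G→A, transition), site 13 (C→G, transversion), site 20 (T→C, transition), site 22 (C→T, transition), site 23 (C→T, transition), site 26 (G→A, transition), site 28 (T→C, transition), site 34 (G→A, transition).
Of the 9 differences, 7 transitions and 2 transversions, so the answer is 7.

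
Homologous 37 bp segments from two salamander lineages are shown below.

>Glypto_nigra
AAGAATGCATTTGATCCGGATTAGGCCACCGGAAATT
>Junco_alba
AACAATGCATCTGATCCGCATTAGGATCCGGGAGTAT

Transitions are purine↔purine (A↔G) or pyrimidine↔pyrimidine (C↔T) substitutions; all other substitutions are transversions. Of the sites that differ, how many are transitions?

3

Differing sites — 3:G/C (Tv); 11:T/C (Ti); 19:G/C (Tv); 26:C/A (Tv); 27:C/T (Ti); 28:A/C (Tv); 30:C/G (Tv); 34:A/G (Ti); 35:A/T (Tv); 36:T/A (Tv).
Of the 10 differences, 3 transitions and 7 transversions, so the answer is 3.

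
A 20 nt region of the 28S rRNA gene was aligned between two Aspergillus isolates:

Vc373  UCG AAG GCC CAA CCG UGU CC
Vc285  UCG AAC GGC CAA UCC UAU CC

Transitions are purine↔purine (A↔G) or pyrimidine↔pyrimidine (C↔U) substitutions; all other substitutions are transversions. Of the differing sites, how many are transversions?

Differing sites — 6:G/C (Tv); 8:C/G (Tv); 13:C/U (Ti); 15:G/C (Tv); 17:G/A (Ti).
Of the 5 differences, 2 transitions and 3 transversions, so the answer is 3.

3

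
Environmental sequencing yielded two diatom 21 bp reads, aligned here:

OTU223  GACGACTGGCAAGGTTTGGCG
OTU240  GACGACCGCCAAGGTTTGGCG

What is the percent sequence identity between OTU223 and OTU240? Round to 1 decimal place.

The sequences differ at positions 7 (T/C), 9 (G/C).
19 of the 21 sites match, so the percent identity is 19/21 × 100 = 90.5%.

90.5%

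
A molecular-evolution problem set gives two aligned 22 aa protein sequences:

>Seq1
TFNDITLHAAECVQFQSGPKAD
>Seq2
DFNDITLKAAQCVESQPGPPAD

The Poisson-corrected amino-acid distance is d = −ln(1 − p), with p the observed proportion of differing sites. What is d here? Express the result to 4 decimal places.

Mismatches occur at site 1 (T→D), site 8 (H→K), site 11 (E→Q), site 14 (Q→E), site 15 (F→S), site 17 (S→P), site 20 (K→P).
p = 7/22 = 0.318182.
d = −ln(1 − 0.318182) = −ln(0.681818) = 0.3830.

0.3830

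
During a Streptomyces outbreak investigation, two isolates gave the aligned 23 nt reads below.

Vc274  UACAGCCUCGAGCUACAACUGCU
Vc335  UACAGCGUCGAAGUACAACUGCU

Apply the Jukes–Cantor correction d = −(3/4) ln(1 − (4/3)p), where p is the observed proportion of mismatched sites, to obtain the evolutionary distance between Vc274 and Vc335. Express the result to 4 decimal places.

Differing sites — 7:C/G; 12:G/A; 13:C/G.
p = 3/23 = 0.130435.
d = −0.75 · ln(1 − (4/3)·0.130435) = −0.75 · ln(0.826087) = −0.75 · (-0.191055) = 0.1433.

0.1433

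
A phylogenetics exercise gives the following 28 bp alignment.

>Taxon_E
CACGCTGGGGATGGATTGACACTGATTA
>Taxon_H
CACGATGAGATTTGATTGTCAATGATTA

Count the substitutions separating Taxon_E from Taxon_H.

The sequences differ at positions 5 (C/A), 8 (G/A), 10 (G/A), 11 (A/T), 13 (G/T), 19 (A/T), 22 (C/A).
That gives 7 mismatches out of 28 aligned sites, so the Hamming distance is 7.

7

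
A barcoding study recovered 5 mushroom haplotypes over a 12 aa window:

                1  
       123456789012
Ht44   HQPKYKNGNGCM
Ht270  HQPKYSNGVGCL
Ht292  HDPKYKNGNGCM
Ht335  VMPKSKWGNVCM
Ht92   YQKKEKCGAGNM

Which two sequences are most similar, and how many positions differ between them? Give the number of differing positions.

Pairwise Hamming distances:
  Ht44 vs Ht270: 3
  Ht44 vs Ht292: 1
  Ht44 vs Ht335: 5
  Ht44 vs Ht92: 6
  Ht270 vs Ht292: 4
  Ht270 vs Ht335: 8
  Ht270 vs Ht92: 8
  Ht292 vs Ht335: 5
  Ht292 vs Ht92: 7
  Ht335 vs Ht92: 8
The smallest is 1, between Ht44 and Ht292.

1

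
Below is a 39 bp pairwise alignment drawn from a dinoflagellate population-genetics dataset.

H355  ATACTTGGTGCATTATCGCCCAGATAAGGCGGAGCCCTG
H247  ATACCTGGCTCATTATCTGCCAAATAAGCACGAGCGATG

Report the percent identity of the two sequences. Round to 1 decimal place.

71.8%

Mismatches occur at site 5 (T→C), site 9 (T→C), site 10 (G→T), site 18 (G→T), site 19 (C→G), site 23 (G→A), site 29 (G→C), site 30 (C→A), site 31 (G→C), site 36 (C→G), site 37 (C→A).
28 of the 39 sites match, so the percent identity is 28/39 × 100 = 71.8%.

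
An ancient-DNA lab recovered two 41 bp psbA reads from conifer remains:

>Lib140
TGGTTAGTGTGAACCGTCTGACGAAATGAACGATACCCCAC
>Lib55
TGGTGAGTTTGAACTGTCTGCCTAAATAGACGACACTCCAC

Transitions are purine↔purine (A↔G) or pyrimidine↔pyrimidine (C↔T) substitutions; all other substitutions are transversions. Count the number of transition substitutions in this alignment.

Mismatches occur at site 5 (T/G, transversion), site 9 (G/T, transversion), site 15 (C/T, transition), site 21 (A/C, transversion), site 23 (G/T, transversion), site 28 (G/A, transition), site 29 (A/G, transition), site 34 (T/C, transition), site 37 (C/T, transition).
Of the 9 differences, 5 transitions and 4 transversions, so the answer is 5.

5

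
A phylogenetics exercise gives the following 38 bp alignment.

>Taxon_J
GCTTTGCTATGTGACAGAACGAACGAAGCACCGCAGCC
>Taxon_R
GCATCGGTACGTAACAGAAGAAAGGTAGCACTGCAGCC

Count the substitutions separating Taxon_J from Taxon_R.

Mismatches occur at site 3 (T/A), site 5 (T/C), site 7 (C/G), site 10 (T/C), site 13 (G/A), site 20 (C/G), site 21 (G/A), site 24 (C/G), site 26 (A/T), site 32 (C/T).
That gives 10 mismatches out of 38 aligned sites, so the Hamming distance is 10.

10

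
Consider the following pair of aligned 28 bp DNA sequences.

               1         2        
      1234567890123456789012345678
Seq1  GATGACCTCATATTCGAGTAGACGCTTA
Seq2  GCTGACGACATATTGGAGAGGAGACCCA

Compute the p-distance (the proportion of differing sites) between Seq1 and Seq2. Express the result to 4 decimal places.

Differing sites — 2:A/C; 7:C/G; 8:T/A; 15:C/G; 19:T/A; 20:A/G; 23:C/G; 24:G/A; 26:T/C; 27:T/C.
There are 10 differences over 28 sites, so p = 10/28 = 0.3571.

0.3571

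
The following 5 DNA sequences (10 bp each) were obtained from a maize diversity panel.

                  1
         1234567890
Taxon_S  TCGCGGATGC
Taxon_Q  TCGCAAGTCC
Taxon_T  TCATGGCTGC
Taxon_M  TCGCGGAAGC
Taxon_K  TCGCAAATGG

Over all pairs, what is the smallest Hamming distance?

1

Pairwise Hamming distances:
  Taxon_S vs Taxon_Q: 4
  Taxon_S vs Taxon_T: 3
  Taxon_S vs Taxon_M: 1
  Taxon_S vs Taxon_K: 3
  Taxon_Q vs Taxon_T: 6
  Taxon_Q vs Taxon_M: 5
  Taxon_Q vs Taxon_K: 3
  Taxon_T vs Taxon_M: 4
  Taxon_T vs Taxon_K: 6
  Taxon_M vs Taxon_K: 4
The smallest is 1, between Taxon_S and Taxon_M.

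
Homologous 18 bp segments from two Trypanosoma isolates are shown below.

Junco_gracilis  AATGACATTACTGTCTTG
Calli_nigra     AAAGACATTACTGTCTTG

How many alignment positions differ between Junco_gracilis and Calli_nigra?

1

A single mismatch occurs at site 3 (T→A).
That gives 1 mismatch out of 18 aligned sites, so the Hamming distance is 1.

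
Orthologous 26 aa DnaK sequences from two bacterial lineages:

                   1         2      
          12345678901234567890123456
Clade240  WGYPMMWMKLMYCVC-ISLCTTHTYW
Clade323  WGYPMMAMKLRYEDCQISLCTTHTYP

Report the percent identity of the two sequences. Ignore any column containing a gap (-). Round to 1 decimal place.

Excluding the 1 gap column leaves 25 comparable sites.
The sequences differ at positions 7 (W/A), 11 (M/R), 13 (C/E), 14 (V/D), 26 (W/P).
20 of the 25 comparable sites match, so the percent identity is 20/25 × 100 = 80.0%.

80.0%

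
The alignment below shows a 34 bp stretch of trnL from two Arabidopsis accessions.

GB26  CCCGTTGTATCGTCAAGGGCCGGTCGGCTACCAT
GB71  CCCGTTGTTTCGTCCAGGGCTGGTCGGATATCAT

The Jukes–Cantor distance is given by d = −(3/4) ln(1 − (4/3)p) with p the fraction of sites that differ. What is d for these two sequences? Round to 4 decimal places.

0.1637

The sequences differ at positions 9 (A/T), 15 (A/C), 21 (C/T), 28 (C/A), 31 (C/T).
p = 5/34 = 0.147059.
d = −0.75 · ln(1 − (4/3)·0.147059) = −0.75 · ln(0.803921) = −0.75 · (-0.218254) = 0.1637.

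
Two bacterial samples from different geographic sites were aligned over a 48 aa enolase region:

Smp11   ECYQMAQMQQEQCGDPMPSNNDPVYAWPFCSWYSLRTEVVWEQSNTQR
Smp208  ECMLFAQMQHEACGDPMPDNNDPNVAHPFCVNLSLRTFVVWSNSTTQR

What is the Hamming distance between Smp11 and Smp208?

The sequences differ at positions 3 (Y/M), 4 (Q/L), 5 (M/F), 10 (Q/H), 12 (Q/A), 19 (S/D), 24 (V/N), 25 (Y/V), 27 (W/H), 31 (S/V), 32 (W/N), 33 (Y/L), 38 (E/F), 42 (E/S), 43 (Q/N), 45 (N/T).
That gives 16 mismatches out of 48 aligned sites, so the Hamming distance is 16.

16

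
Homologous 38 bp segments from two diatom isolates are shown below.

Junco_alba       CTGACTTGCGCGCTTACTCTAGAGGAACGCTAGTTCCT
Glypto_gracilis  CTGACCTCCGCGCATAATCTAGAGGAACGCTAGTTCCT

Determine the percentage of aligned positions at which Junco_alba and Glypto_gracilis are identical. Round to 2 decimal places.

Mismatches occur at site 6 (T/C), site 8 (G/C), site 14 (T/A), site 17 (C/A).
34 of the 38 sites match, so the percent identity is 34/38 × 100 = 89.47%.

89.47%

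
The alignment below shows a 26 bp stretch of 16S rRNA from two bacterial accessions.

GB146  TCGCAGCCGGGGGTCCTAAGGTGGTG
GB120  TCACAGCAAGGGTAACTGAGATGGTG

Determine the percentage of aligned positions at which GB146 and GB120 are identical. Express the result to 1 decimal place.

Mismatches occur at site 3 (G↔A), site 8 (C↔A), site 9 (G↔A), site 13 (G↔T), site 14 (T↔A), site 15 (C↔A), site 18 (A↔G), site 21 (G↔A).
18 of the 26 sites match, so the percent identity is 18/26 × 100 = 69.2%.

69.2%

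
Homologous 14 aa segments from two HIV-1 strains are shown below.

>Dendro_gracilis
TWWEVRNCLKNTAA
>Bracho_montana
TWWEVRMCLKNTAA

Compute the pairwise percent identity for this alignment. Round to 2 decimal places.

Differing sites — 7:N/M.
13 of the 14 sites match, so the percent identity is 13/14 × 100 = 92.86%.

92.86%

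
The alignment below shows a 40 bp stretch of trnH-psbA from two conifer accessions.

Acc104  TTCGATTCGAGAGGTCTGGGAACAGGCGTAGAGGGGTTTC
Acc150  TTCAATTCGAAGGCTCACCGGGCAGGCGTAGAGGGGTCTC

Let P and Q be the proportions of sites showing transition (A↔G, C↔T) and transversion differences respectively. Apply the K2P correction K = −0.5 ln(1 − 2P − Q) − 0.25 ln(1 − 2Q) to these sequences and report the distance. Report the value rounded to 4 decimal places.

0.3112

Mismatches occur at site 4 (G→A, transition), site 11 (G→A, transition), site 12 (A→G, transition), site 14 (G→C, transversion), site 17 (T→A, transversion), site 18 (G→C, transversion), site 19 (G→C, transversion), site 21 (A→G, transition), site 22 (A→G, transition), site 38 (T→C, transition).
Of the 10 differences, 6 transitions and 4 transversions over 40 sites: P = 6/40 = 0.150000, Q = 4/40 = 0.100000.
d = −0.5·ln(0.600000) − 0.25·ln(0.800000) = −0.5·(-0.510826) − 0.25·(-0.223144) = 0.3112.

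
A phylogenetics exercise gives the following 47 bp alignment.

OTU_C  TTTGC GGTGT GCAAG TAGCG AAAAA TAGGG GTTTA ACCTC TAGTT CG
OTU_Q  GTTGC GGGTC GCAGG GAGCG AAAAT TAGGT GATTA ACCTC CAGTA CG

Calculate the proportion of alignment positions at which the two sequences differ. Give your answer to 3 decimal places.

Mismatches occur at site 1 (T↔G), site 8 (T↔G), site 9 (G↔T), site 10 (T↔C), site 14 (A↔G), site 16 (T↔G), site 25 (A↔T), site 30 (G↔T), site 32 (T↔A), site 41 (T↔C), site 45 (T↔A).
There are 11 differences over 47 sites, so p = 11/47 = 0.234.

0.234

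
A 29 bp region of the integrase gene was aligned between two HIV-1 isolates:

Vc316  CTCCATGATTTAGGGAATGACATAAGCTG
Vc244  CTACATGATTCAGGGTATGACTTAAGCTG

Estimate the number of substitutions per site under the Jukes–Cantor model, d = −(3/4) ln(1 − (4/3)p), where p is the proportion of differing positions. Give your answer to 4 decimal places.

0.1524

Mismatches occur at site 3 (C/A), site 11 (T/C), site 16 (A/T), site 22 (A/T).
p = 4/29 = 0.137931.
d = −0.75 · ln(1 − (4/3)·0.137931) = −0.75 · ln(0.816092) = −0.75 · (-0.203228) = 0.1524.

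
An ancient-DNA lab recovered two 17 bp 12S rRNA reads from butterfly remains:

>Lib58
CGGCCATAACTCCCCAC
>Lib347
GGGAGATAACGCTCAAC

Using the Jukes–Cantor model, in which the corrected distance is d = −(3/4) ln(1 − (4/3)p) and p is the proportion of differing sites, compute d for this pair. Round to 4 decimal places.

Mismatches occur at site 1 (C→G), site 4 (C→A), site 5 (C→G), site 11 (T→G), site 13 (C→T), site 15 (C→A).
p = 6/17 = 0.352941.
d = −0.75 · ln(1 − (4/3)·0.352941) = −0.75 · ln(0.529412) = −0.75 · (-0.635988) = 0.4770.

0.4770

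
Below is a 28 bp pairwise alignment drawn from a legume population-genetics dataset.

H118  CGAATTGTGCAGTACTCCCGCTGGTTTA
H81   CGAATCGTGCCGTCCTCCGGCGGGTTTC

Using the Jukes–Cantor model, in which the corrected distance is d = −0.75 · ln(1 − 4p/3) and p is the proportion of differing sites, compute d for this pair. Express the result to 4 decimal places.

Mismatches occur at site 6 (T→C), site 11 (A→C), site 14 (A→C), site 19 (C→G), site 22 (T→G), site 28 (A→C).
p = 6/28 = 0.214286.
d = −0.75 · ln(1 − (4/3)·0.214286) = −0.75 · ln(0.714285) = −0.75 · (-0.336473) = 0.2524.

0.2524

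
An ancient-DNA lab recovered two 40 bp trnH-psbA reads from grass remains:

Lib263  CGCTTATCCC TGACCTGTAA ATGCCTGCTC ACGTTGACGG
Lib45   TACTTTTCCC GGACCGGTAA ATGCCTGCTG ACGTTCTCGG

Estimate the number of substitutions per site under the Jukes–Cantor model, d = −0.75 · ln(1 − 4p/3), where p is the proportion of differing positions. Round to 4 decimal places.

0.2326

Mismatches occur at site 1 (C↔T), site 2 (G↔A), site 6 (A↔T), site 11 (T↔G), site 16 (T↔G), site 30 (C↔G), site 36 (G↔C), site 37 (A↔T).
p = 8/40 = 0.200000.
d = −0.75 · ln(1 − (4/3)·0.200000) = −0.75 · ln(0.733333) = −0.75 · (-0.310155) = 0.2326.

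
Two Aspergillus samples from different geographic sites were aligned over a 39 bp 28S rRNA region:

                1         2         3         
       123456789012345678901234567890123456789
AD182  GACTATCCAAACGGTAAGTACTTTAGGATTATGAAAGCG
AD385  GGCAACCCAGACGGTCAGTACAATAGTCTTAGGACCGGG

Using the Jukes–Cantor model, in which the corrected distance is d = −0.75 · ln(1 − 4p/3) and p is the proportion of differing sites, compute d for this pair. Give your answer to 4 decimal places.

The sequences differ at positions 2 (A/G), 4 (T/A), 6 (T/C), 10 (A/G), 16 (A/C), 22 (T/A), 23 (T/A), 27 (G/T), 28 (A/C), 32 (T/G), 35 (A/C), 36 (A/C), 38 (C/G).
p = 13/39 = 0.333333.
d = −0.75 · ln(1 − (4/3)·0.333333) = −0.75 · ln(0.555556) = −0.75 · (-0.587786) = 0.4408.

0.4408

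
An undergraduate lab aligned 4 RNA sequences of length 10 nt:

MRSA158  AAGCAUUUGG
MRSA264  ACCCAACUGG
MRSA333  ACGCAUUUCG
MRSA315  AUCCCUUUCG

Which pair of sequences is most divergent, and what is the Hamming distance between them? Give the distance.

Pairwise Hamming distances:
  MRSA158 vs MRSA264: 4
  MRSA158 vs MRSA333: 2
  MRSA158 vs MRSA315: 4
  MRSA264 vs MRSA333: 4
  MRSA264 vs MRSA315: 5
  MRSA333 vs MRSA315: 3
The largest is 5, between MRSA264 and MRSA315.

5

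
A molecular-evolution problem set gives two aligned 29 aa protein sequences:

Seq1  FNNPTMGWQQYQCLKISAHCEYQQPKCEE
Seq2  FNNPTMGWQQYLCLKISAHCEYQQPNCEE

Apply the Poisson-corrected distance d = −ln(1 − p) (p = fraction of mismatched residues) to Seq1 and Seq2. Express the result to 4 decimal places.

0.0715

The sequences differ at positions 12 (Q/L), 26 (K/N).
p = 2/29 = 0.068966.
d = −ln(1 − 0.068966) = −ln(0.931034) = 0.0715.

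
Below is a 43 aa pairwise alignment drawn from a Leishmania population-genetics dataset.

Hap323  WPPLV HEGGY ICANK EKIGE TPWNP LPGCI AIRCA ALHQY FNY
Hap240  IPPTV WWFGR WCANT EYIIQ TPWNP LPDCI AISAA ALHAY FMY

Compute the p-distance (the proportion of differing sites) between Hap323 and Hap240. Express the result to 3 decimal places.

0.372

Differing sites — 1:W/I; 4:L/T; 6:H/W; 7:E/W; 8:G/F; 10:Y/R; 11:I/W; 15:K/T; 17:K/Y; 19:G/I; 20:E/Q; 28:G/D; 33:R/S; 34:C/A; 39:Q/A; 42:N/M.
There are 16 differences over 43 sites, so p = 16/43 = 0.372.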